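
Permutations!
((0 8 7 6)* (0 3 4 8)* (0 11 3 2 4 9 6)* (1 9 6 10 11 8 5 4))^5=(0 7 8)(1 6 11 9 2 3 10)(4 5)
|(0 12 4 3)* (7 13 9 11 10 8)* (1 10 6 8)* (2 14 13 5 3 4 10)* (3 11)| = |(0 12 10 1 2 14 13 9 3)(5 11 6 8 7)| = 45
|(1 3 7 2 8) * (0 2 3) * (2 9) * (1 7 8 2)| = 3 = |(0 9 1)(3 8 7)|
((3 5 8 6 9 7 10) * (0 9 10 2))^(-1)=(0 2 7 9)(3 10 6 8 5)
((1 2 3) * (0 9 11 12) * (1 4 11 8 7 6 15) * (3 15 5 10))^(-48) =((0 9 8 7 6 5 10 3 4 11 12)(1 2 15))^(-48) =(15)(0 3 7 12 10 8 11 5 9 4 6)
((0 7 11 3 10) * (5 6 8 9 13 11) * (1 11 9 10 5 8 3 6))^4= ((0 7 8 10)(1 11 6 3 5)(9 13))^4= (13)(1 5 3 6 11)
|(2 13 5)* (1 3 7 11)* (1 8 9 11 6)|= 12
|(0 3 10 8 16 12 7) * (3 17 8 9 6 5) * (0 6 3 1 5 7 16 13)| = |(0 17 8 13)(1 5)(3 10 9)(6 7)(12 16)| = 12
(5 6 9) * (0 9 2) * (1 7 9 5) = (0 5 6 2)(1 7 9) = [5, 7, 0, 3, 4, 6, 2, 9, 8, 1]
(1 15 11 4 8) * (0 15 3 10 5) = (0 15 11 4 8 1 3 10 5) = [15, 3, 2, 10, 8, 0, 6, 7, 1, 9, 5, 4, 12, 13, 14, 11]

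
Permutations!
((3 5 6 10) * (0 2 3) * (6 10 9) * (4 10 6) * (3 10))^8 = ((0 2 10)(3 5 6 9 4))^8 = (0 10 2)(3 9 5 4 6)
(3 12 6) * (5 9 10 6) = (3 12 5 9 10 6) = [0, 1, 2, 12, 4, 9, 3, 7, 8, 10, 6, 11, 5]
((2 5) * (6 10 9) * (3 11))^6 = (11)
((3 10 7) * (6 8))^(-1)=((3 10 7)(6 8))^(-1)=(3 7 10)(6 8)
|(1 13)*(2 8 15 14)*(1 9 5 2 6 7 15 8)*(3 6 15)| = 30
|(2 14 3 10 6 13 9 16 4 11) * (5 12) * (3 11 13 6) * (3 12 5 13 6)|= |(2 14 11)(3 10 12 13 9 16 4 6)|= 24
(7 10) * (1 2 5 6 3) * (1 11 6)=(1 2 5)(3 11 6)(7 10)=[0, 2, 5, 11, 4, 1, 3, 10, 8, 9, 7, 6]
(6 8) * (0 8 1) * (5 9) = (0 8 6 1)(5 9) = [8, 0, 2, 3, 4, 9, 1, 7, 6, 5]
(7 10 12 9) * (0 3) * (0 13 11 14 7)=(0 3 13 11 14 7 10 12 9)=[3, 1, 2, 13, 4, 5, 6, 10, 8, 0, 12, 14, 9, 11, 7]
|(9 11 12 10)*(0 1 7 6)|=|(0 1 7 6)(9 11 12 10)|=4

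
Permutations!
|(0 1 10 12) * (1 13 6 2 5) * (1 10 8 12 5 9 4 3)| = 10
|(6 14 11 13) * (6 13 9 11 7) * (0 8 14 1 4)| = |(0 8 14 7 6 1 4)(9 11)| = 14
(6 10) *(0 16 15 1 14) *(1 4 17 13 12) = (0 16 15 4 17 13 12 1 14)(6 10) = [16, 14, 2, 3, 17, 5, 10, 7, 8, 9, 6, 11, 1, 12, 0, 4, 15, 13]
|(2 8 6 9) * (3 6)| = |(2 8 3 6 9)| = 5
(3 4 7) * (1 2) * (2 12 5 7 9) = (1 12 5 7 3 4 9 2) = [0, 12, 1, 4, 9, 7, 6, 3, 8, 2, 10, 11, 5]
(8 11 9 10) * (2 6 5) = (2 6 5)(8 11 9 10) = [0, 1, 6, 3, 4, 2, 5, 7, 11, 10, 8, 9]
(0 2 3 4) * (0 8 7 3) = [2, 1, 0, 4, 8, 5, 6, 3, 7] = (0 2)(3 4 8 7)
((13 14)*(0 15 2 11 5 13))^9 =((0 15 2 11 5 13 14))^9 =(0 2 5 14 15 11 13)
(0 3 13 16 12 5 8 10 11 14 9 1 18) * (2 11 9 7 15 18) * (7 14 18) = (0 3 13 16 12 5 8 10 9 1 2 11 18)(7 15) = [3, 2, 11, 13, 4, 8, 6, 15, 10, 1, 9, 18, 5, 16, 14, 7, 12, 17, 0]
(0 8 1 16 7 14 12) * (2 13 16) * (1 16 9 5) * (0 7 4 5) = (0 8 16 4 5 1 2 13 9)(7 14 12) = [8, 2, 13, 3, 5, 1, 6, 14, 16, 0, 10, 11, 7, 9, 12, 15, 4]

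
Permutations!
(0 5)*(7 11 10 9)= (0 5)(7 11 10 9)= [5, 1, 2, 3, 4, 0, 6, 11, 8, 7, 9, 10]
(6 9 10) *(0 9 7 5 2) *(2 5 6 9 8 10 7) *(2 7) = [8, 1, 0, 3, 4, 5, 7, 6, 10, 2, 9] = (0 8 10 9 2)(6 7)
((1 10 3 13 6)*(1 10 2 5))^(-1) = (1 5 2)(3 10 6 13)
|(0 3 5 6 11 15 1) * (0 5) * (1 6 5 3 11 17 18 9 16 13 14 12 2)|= |(0 11 15 6 17 18 9 16 13 14 12 2 1 3)|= 14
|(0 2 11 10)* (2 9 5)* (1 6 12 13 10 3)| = 11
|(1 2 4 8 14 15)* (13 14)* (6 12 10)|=|(1 2 4 8 13 14 15)(6 12 10)|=21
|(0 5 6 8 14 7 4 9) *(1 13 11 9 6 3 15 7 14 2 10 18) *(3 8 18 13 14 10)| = |(0 5 8 2 3 15 7 4 6 18 1 14 10 13 11 9)| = 16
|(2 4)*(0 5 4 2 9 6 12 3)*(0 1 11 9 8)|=12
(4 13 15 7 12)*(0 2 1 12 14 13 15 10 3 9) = (0 2 1 12 4 15 7 14 13 10 3 9) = [2, 12, 1, 9, 15, 5, 6, 14, 8, 0, 3, 11, 4, 10, 13, 7]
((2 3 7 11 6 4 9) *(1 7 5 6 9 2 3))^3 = (1 9 6)(2 11 5)(3 4 7)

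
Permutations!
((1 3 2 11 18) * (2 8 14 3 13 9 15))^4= (1 2 13 11 9 18 15)(3 8 14)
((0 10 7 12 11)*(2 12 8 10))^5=(0 2 12 11)(7 10 8)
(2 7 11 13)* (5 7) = [0, 1, 5, 3, 4, 7, 6, 11, 8, 9, 10, 13, 12, 2] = (2 5 7 11 13)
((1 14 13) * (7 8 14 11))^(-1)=(1 13 14 8 7 11)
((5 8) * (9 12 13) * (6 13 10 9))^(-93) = ((5 8)(6 13)(9 12 10))^(-93) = (5 8)(6 13)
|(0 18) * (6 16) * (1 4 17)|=|(0 18)(1 4 17)(6 16)|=6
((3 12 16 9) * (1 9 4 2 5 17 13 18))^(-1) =(1 18 13 17 5 2 4 16 12 3 9)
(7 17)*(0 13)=[13, 1, 2, 3, 4, 5, 6, 17, 8, 9, 10, 11, 12, 0, 14, 15, 16, 7]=(0 13)(7 17)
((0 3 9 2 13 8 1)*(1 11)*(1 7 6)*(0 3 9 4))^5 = ((0 9 2 13 8 11 7 6 1 3 4))^5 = (0 11 4 8 3 13 1 2 6 9 7)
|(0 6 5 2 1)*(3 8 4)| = |(0 6 5 2 1)(3 8 4)| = 15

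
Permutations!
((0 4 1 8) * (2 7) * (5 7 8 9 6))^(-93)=((0 4 1 9 6 5 7 2 8))^(-93)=(0 7 9)(1 8 5)(2 6 4)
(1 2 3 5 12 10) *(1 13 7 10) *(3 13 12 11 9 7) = [0, 2, 13, 5, 4, 11, 6, 10, 8, 7, 12, 9, 1, 3] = (1 2 13 3 5 11 9 7 10 12)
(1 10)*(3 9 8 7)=[0, 10, 2, 9, 4, 5, 6, 3, 7, 8, 1]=(1 10)(3 9 8 7)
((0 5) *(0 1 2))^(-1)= (0 2 1 5)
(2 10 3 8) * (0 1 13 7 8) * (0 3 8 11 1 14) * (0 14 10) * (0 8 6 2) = [10, 13, 8, 3, 4, 5, 2, 11, 0, 9, 6, 1, 12, 7, 14] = (14)(0 10 6 2 8)(1 13 7 11)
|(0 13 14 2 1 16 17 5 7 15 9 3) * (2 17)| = 9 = |(0 13 14 17 5 7 15 9 3)(1 16 2)|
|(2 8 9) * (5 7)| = 6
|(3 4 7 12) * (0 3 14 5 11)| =8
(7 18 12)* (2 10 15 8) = (2 10 15 8)(7 18 12) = [0, 1, 10, 3, 4, 5, 6, 18, 2, 9, 15, 11, 7, 13, 14, 8, 16, 17, 12]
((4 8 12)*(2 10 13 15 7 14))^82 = (2 7 13)(4 8 12)(10 14 15)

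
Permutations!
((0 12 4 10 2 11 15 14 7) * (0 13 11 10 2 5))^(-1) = ((0 12 4 2 10 5)(7 13 11 15 14))^(-1) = (0 5 10 2 4 12)(7 14 15 11 13)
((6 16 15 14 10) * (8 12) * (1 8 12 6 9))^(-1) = (1 9 10 14 15 16 6 8)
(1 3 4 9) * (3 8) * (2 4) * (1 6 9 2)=(1 8 3)(2 4)(6 9)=[0, 8, 4, 1, 2, 5, 9, 7, 3, 6]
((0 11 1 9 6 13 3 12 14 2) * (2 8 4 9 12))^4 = (0 14 6)(1 4 3)(2 12 9)(8 13 11)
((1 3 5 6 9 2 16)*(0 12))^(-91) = (16)(0 12)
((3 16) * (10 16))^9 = ((3 10 16))^9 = (16)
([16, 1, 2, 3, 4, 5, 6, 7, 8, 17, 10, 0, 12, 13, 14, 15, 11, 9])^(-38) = [16, 1, 2, 3, 4, 5, 6, 7, 8, 9, 10, 0, 12, 13, 14, 15, 11, 17]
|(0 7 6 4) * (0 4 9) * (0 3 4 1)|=7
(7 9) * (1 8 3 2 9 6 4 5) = (1 8 3 2 9 7 6 4 5) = [0, 8, 9, 2, 5, 1, 4, 6, 3, 7]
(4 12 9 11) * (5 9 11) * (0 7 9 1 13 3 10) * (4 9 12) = (0 7 12 11 9 5 1 13 3 10) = [7, 13, 2, 10, 4, 1, 6, 12, 8, 5, 0, 9, 11, 3]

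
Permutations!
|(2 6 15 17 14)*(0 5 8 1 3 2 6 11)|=|(0 5 8 1 3 2 11)(6 15 17 14)|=28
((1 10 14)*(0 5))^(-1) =((0 5)(1 10 14))^(-1) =(0 5)(1 14 10)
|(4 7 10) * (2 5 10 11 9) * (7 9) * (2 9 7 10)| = 4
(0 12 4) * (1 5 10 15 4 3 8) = (0 12 3 8 1 5 10 15 4) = [12, 5, 2, 8, 0, 10, 6, 7, 1, 9, 15, 11, 3, 13, 14, 4]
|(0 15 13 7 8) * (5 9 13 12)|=8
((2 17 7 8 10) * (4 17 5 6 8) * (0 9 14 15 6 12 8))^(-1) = ((0 9 14 15 6)(2 5 12 8 10)(4 17 7))^(-1) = (0 6 15 14 9)(2 10 8 12 5)(4 7 17)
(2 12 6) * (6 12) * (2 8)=(12)(2 6 8)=[0, 1, 6, 3, 4, 5, 8, 7, 2, 9, 10, 11, 12]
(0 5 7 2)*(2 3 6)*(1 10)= (0 5 7 3 6 2)(1 10)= [5, 10, 0, 6, 4, 7, 2, 3, 8, 9, 1]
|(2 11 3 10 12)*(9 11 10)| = |(2 10 12)(3 9 11)| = 3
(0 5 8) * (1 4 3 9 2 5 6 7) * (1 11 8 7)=[6, 4, 5, 9, 3, 7, 1, 11, 0, 2, 10, 8]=(0 6 1 4 3 9 2 5 7 11 8)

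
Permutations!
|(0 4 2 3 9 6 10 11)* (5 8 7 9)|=11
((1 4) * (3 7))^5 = (1 4)(3 7)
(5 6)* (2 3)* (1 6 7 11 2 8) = (1 6 5 7 11 2 3 8) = [0, 6, 3, 8, 4, 7, 5, 11, 1, 9, 10, 2]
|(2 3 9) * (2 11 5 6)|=|(2 3 9 11 5 6)|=6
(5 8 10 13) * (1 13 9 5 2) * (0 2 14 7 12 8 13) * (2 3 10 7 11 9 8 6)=(0 3 10 8 7 12 6 2 1)(5 13 14 11 9)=[3, 0, 1, 10, 4, 13, 2, 12, 7, 5, 8, 9, 6, 14, 11]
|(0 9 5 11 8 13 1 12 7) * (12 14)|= |(0 9 5 11 8 13 1 14 12 7)|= 10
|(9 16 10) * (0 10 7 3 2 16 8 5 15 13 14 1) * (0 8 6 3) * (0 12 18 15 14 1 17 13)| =66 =|(0 10 9 6 3 2 16 7 12 18 15)(1 8 5 14 17 13)|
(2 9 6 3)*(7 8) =(2 9 6 3)(7 8) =[0, 1, 9, 2, 4, 5, 3, 8, 7, 6]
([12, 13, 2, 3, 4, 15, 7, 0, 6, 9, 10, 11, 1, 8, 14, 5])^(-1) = [7, 12, 2, 3, 4, 15, 8, 6, 13, 9, 10, 11, 0, 1, 14, 5]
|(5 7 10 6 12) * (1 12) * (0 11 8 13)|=|(0 11 8 13)(1 12 5 7 10 6)|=12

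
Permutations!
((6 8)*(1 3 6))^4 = ((1 3 6 8))^4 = (8)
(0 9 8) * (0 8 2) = (0 9 2) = [9, 1, 0, 3, 4, 5, 6, 7, 8, 2]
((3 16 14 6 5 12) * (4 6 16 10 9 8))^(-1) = (3 12 5 6 4 8 9 10)(14 16)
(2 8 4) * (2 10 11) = (2 8 4 10 11) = [0, 1, 8, 3, 10, 5, 6, 7, 4, 9, 11, 2]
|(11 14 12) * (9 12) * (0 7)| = 4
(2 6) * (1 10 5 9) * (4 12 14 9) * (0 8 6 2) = (0 8 6)(1 10 5 4 12 14 9) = [8, 10, 2, 3, 12, 4, 0, 7, 6, 1, 5, 11, 14, 13, 9]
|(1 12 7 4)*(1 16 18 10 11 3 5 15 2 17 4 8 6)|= 10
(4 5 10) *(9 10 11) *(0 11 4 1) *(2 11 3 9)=(0 3 9 10 1)(2 11)(4 5)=[3, 0, 11, 9, 5, 4, 6, 7, 8, 10, 1, 2]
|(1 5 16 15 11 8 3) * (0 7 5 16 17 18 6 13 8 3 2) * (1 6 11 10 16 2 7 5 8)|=|(0 5 17 18 11 3 6 13 1 2)(7 8)(10 16 15)|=30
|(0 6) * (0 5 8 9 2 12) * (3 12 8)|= |(0 6 5 3 12)(2 8 9)|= 15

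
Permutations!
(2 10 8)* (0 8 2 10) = (0 8 10 2) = [8, 1, 0, 3, 4, 5, 6, 7, 10, 9, 2]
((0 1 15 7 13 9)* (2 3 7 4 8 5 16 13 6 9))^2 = ((0 1 15 4 8 5 16 13 2 3 7 6 9))^2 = (0 15 8 16 2 7 9 1 4 5 13 3 6)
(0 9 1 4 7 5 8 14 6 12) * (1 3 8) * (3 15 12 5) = [9, 4, 2, 8, 7, 1, 5, 3, 14, 15, 10, 11, 0, 13, 6, 12] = (0 9 15 12)(1 4 7 3 8 14 6 5)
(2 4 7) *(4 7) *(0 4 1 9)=(0 4 1 9)(2 7)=[4, 9, 7, 3, 1, 5, 6, 2, 8, 0]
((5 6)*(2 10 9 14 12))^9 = ((2 10 9 14 12)(5 6))^9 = (2 12 14 9 10)(5 6)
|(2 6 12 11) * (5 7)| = |(2 6 12 11)(5 7)| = 4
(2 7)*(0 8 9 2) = (0 8 9 2 7) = [8, 1, 7, 3, 4, 5, 6, 0, 9, 2]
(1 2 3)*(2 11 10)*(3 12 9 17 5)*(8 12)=(1 11 10 2 8 12 9 17 5 3)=[0, 11, 8, 1, 4, 3, 6, 7, 12, 17, 2, 10, 9, 13, 14, 15, 16, 5]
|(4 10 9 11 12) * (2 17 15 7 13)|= 5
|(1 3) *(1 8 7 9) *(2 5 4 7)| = |(1 3 8 2 5 4 7 9)| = 8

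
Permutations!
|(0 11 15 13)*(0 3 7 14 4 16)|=|(0 11 15 13 3 7 14 4 16)|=9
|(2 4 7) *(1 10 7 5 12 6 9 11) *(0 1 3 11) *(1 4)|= 12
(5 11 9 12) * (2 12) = (2 12 5 11 9) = [0, 1, 12, 3, 4, 11, 6, 7, 8, 2, 10, 9, 5]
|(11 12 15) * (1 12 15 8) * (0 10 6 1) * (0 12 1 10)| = |(6 10)(8 12)(11 15)| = 2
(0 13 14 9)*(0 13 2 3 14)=[2, 1, 3, 14, 4, 5, 6, 7, 8, 13, 10, 11, 12, 0, 9]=(0 2 3 14 9 13)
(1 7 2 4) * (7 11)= (1 11 7 2 4)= [0, 11, 4, 3, 1, 5, 6, 2, 8, 9, 10, 7]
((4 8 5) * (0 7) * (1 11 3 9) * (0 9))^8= (0 9 11)(1 3 7)(4 5 8)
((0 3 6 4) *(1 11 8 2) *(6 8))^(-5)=(0 2 6 3 1 4 8 11)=((0 3 8 2 1 11 6 4))^(-5)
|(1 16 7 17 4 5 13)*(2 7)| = 8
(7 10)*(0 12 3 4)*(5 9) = (0 12 3 4)(5 9)(7 10) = [12, 1, 2, 4, 0, 9, 6, 10, 8, 5, 7, 11, 3]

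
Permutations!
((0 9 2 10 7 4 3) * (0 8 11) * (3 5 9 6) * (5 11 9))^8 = (0 4 10 9 3)(2 8 6 11 7) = ((0 6 3 8 9 2 10 7 4 11))^8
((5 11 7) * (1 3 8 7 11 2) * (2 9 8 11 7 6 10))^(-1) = (1 2 10 6 8 9 5 7 11 3)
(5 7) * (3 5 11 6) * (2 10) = (2 10)(3 5 7 11 6) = [0, 1, 10, 5, 4, 7, 3, 11, 8, 9, 2, 6]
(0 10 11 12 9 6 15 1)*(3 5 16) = (0 10 11 12 9 6 15 1)(3 5 16) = [10, 0, 2, 5, 4, 16, 15, 7, 8, 6, 11, 12, 9, 13, 14, 1, 3]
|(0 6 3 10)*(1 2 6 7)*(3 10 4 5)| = |(0 7 1 2 6 10)(3 4 5)| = 6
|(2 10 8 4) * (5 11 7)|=|(2 10 8 4)(5 11 7)|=12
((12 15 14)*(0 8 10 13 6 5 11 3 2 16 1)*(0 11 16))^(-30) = (0 13 16 3 8 6 1 2 10 5 11)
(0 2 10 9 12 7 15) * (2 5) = (0 5 2 10 9 12 7 15) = [5, 1, 10, 3, 4, 2, 6, 15, 8, 12, 9, 11, 7, 13, 14, 0]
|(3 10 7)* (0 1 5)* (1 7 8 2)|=|(0 7 3 10 8 2 1 5)|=8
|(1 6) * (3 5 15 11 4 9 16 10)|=|(1 6)(3 5 15 11 4 9 16 10)|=8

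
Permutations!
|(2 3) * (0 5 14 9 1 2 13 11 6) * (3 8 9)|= 28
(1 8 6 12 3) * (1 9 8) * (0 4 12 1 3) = [4, 3, 2, 9, 12, 5, 1, 7, 6, 8, 10, 11, 0] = (0 4 12)(1 3 9 8 6)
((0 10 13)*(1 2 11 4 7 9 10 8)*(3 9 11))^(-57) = ((0 8 1 2 3 9 10 13)(4 7 11))^(-57) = (0 13 10 9 3 2 1 8)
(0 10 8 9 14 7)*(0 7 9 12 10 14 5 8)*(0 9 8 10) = (0 14 8 12)(5 10 9) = [14, 1, 2, 3, 4, 10, 6, 7, 12, 5, 9, 11, 0, 13, 8]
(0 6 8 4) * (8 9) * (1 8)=[6, 8, 2, 3, 0, 5, 9, 7, 4, 1]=(0 6 9 1 8 4)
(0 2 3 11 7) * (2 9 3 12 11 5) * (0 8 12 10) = (0 9 3 5 2 10)(7 8 12 11) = [9, 1, 10, 5, 4, 2, 6, 8, 12, 3, 0, 7, 11]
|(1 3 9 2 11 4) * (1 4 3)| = |(2 11 3 9)| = 4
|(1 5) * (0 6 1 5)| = 3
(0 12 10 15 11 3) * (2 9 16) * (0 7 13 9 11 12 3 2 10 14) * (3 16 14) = [16, 1, 11, 7, 4, 5, 6, 13, 8, 14, 15, 2, 3, 9, 0, 12, 10] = (0 16 10 15 12 3 7 13 9 14)(2 11)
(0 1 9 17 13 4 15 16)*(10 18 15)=(0 1 9 17 13 4 10 18 15 16)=[1, 9, 2, 3, 10, 5, 6, 7, 8, 17, 18, 11, 12, 4, 14, 16, 0, 13, 15]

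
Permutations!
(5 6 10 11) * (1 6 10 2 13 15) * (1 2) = (1 6)(2 13 15)(5 10 11) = [0, 6, 13, 3, 4, 10, 1, 7, 8, 9, 11, 5, 12, 15, 14, 2]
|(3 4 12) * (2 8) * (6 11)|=6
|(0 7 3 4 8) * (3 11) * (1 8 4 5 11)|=12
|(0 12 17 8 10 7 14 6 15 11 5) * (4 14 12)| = 35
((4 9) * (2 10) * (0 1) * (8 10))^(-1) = (0 1)(2 10 8)(4 9)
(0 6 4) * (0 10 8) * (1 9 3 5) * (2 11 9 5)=[6, 5, 11, 2, 10, 1, 4, 7, 0, 3, 8, 9]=(0 6 4 10 8)(1 5)(2 11 9 3)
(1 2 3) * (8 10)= (1 2 3)(8 10)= [0, 2, 3, 1, 4, 5, 6, 7, 10, 9, 8]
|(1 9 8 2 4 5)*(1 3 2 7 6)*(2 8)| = |(1 9 2 4 5 3 8 7 6)| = 9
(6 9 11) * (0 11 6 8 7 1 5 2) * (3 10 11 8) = (0 8 7 1 5 2)(3 10 11)(6 9) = [8, 5, 0, 10, 4, 2, 9, 1, 7, 6, 11, 3]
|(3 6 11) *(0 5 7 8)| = 12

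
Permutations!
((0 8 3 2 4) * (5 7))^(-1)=((0 8 3 2 4)(5 7))^(-1)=(0 4 2 3 8)(5 7)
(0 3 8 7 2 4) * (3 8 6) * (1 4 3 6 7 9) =(0 8 9 1 4)(2 3 7) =[8, 4, 3, 7, 0, 5, 6, 2, 9, 1]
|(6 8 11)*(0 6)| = |(0 6 8 11)| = 4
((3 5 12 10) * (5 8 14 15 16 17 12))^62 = (3 12 16 14)(8 10 17 15)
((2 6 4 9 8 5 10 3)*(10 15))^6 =(2 15 9)(3 5 4)(6 10 8)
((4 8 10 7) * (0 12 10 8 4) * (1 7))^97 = (0 10 7 12 1)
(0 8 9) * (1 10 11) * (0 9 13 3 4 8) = (1 10 11)(3 4 8 13) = [0, 10, 2, 4, 8, 5, 6, 7, 13, 9, 11, 1, 12, 3]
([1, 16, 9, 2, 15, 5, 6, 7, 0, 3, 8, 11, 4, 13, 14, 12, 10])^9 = [8, 0, 2, 3, 4, 5, 6, 7, 10, 9, 16, 11, 12, 13, 14, 15, 1]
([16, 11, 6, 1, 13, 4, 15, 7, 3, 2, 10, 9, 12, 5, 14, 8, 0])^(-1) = (0 16)(1 3 8 15 6 2 9 11)(4 5 13)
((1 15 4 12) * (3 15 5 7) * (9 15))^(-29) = ((1 5 7 3 9 15 4 12))^(-29) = (1 3 4 5 9 12 7 15)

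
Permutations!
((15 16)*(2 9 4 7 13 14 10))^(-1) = (2 10 14 13 7 4 9)(15 16)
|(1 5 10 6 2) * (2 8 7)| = 7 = |(1 5 10 6 8 7 2)|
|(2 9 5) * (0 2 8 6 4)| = |(0 2 9 5 8 6 4)| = 7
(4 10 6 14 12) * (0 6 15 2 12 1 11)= (0 6 14 1 11)(2 12 4 10 15)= [6, 11, 12, 3, 10, 5, 14, 7, 8, 9, 15, 0, 4, 13, 1, 2]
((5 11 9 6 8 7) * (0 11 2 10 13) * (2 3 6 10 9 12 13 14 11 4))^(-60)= ((0 4 2 9 10 14 11 12 13)(3 6 8 7 5))^(-60)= (0 9 11)(2 14 13)(4 10 12)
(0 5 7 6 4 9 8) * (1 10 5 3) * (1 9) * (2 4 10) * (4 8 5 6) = (0 3 9 5 7 4 1 2 8)(6 10) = [3, 2, 8, 9, 1, 7, 10, 4, 0, 5, 6]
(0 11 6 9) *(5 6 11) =(11)(0 5 6 9) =[5, 1, 2, 3, 4, 6, 9, 7, 8, 0, 10, 11]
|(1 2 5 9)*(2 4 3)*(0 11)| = 6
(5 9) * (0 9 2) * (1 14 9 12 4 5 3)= [12, 14, 0, 1, 5, 2, 6, 7, 8, 3, 10, 11, 4, 13, 9]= (0 12 4 5 2)(1 14 9 3)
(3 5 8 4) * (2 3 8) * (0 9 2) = (0 9 2 3 5)(4 8) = [9, 1, 3, 5, 8, 0, 6, 7, 4, 2]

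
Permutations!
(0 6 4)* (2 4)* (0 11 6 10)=(0 10)(2 4 11 6)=[10, 1, 4, 3, 11, 5, 2, 7, 8, 9, 0, 6]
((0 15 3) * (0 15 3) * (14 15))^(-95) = (0 3 14 15)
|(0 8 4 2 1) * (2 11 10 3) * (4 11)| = 7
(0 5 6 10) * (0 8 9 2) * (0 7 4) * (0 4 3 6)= [5, 1, 7, 6, 4, 0, 10, 3, 9, 2, 8]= (0 5)(2 7 3 6 10 8 9)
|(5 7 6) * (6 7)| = |(7)(5 6)| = 2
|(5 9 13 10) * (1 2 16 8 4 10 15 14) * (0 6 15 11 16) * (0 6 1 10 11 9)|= 8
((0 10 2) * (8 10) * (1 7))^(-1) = (0 2 10 8)(1 7)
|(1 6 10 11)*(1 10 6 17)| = 2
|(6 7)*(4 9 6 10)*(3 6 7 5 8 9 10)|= |(3 6 5 8 9 7)(4 10)|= 6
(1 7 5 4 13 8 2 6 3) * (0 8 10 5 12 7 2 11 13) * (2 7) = (0 8 11 13 10 5 4)(1 7 12 2 6 3) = [8, 7, 6, 1, 0, 4, 3, 12, 11, 9, 5, 13, 2, 10]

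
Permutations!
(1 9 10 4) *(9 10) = (1 10 4) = [0, 10, 2, 3, 1, 5, 6, 7, 8, 9, 4]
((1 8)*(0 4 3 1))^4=((0 4 3 1 8))^4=(0 8 1 3 4)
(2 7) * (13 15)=(2 7)(13 15)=[0, 1, 7, 3, 4, 5, 6, 2, 8, 9, 10, 11, 12, 15, 14, 13]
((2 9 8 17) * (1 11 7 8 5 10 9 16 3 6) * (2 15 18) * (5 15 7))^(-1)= ((1 11 5 10 9 15 18 2 16 3 6)(7 8 17))^(-1)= (1 6 3 16 2 18 15 9 10 5 11)(7 17 8)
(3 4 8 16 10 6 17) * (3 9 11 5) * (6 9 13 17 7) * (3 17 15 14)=(3 4 8 16 10 9 11 5 17 13 15 14)(6 7)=[0, 1, 2, 4, 8, 17, 7, 6, 16, 11, 9, 5, 12, 15, 3, 14, 10, 13]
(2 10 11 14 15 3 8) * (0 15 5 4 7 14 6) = (0 15 3 8 2 10 11 6)(4 7 14 5) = [15, 1, 10, 8, 7, 4, 0, 14, 2, 9, 11, 6, 12, 13, 5, 3]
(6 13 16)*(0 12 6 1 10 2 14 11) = (0 12 6 13 16 1 10 2 14 11) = [12, 10, 14, 3, 4, 5, 13, 7, 8, 9, 2, 0, 6, 16, 11, 15, 1]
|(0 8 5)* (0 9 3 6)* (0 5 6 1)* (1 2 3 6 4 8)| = 6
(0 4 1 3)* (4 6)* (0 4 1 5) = (0 6 1 3 4 5) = [6, 3, 2, 4, 5, 0, 1]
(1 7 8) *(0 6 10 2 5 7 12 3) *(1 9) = (0 6 10 2 5 7 8 9 1 12 3) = [6, 12, 5, 0, 4, 7, 10, 8, 9, 1, 2, 11, 3]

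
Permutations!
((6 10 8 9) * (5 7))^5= (5 7)(6 10 8 9)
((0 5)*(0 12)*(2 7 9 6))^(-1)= ((0 5 12)(2 7 9 6))^(-1)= (0 12 5)(2 6 9 7)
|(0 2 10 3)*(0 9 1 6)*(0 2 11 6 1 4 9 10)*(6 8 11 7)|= |(0 7 6 2)(3 10)(4 9)(8 11)|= 4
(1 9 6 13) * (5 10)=(1 9 6 13)(5 10)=[0, 9, 2, 3, 4, 10, 13, 7, 8, 6, 5, 11, 12, 1]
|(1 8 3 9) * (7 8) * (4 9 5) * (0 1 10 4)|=6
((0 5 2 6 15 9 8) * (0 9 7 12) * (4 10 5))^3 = ((0 4 10 5 2 6 15 7 12)(8 9))^3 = (0 5 15)(2 7 4)(6 12 10)(8 9)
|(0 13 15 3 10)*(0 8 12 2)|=|(0 13 15 3 10 8 12 2)|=8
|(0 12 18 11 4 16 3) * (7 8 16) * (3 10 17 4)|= |(0 12 18 11 3)(4 7 8 16 10 17)|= 30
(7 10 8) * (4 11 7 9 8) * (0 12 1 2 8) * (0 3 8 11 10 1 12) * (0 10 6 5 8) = (12)(0 10 4 6 5 8 9 3)(1 2 11 7) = [10, 2, 11, 0, 6, 8, 5, 1, 9, 3, 4, 7, 12]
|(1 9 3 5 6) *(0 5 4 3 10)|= 6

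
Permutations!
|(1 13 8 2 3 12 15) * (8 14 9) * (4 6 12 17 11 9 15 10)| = |(1 13 14 15)(2 3 17 11 9 8)(4 6 12 10)| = 12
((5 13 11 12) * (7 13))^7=(5 13 12 7 11)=((5 7 13 11 12))^7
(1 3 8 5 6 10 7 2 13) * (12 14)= (1 3 8 5 6 10 7 2 13)(12 14)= [0, 3, 13, 8, 4, 6, 10, 2, 5, 9, 7, 11, 14, 1, 12]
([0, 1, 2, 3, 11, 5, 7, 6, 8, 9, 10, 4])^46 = (11)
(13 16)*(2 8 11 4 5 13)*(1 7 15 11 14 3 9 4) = (1 7 15 11)(2 8 14 3 9 4 5 13 16) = [0, 7, 8, 9, 5, 13, 6, 15, 14, 4, 10, 1, 12, 16, 3, 11, 2]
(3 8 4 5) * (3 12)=(3 8 4 5 12)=[0, 1, 2, 8, 5, 12, 6, 7, 4, 9, 10, 11, 3]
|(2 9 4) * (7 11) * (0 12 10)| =6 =|(0 12 10)(2 9 4)(7 11)|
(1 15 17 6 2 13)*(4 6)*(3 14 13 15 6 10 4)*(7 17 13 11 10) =[0, 6, 15, 14, 7, 5, 2, 17, 8, 9, 4, 10, 12, 1, 11, 13, 16, 3] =(1 6 2 15 13)(3 14 11 10 4 7 17)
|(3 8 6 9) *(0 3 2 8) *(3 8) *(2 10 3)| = |(0 8 6 9 10 3)| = 6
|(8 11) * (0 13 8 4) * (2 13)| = |(0 2 13 8 11 4)| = 6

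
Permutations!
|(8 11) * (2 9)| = 2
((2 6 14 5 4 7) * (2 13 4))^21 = ((2 6 14 5)(4 7 13))^21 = (2 6 14 5)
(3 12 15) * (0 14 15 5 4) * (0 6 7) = (0 14 15 3 12 5 4 6 7) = [14, 1, 2, 12, 6, 4, 7, 0, 8, 9, 10, 11, 5, 13, 15, 3]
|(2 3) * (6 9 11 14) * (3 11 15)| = 7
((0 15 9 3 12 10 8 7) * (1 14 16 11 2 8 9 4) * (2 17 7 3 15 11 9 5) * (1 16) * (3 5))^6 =(0 17)(4 9)(7 11)(15 16) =((0 11 17 7)(1 14)(2 8 5)(3 12 10)(4 16 9 15))^6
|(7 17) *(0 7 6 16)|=|(0 7 17 6 16)|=5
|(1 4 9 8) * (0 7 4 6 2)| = 8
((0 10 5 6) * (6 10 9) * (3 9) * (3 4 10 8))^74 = (0 10 8 9)(3 6 4 5) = ((0 4 10 5 8 3 9 6))^74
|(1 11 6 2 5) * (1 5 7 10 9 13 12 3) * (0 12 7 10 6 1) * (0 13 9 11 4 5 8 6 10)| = |(0 12 3 13 7 10 11 1 4 5 8 6 2)| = 13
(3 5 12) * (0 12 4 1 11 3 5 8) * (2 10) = (0 12 5 4 1 11 3 8)(2 10) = [12, 11, 10, 8, 1, 4, 6, 7, 0, 9, 2, 3, 5]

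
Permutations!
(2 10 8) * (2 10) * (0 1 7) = [1, 7, 2, 3, 4, 5, 6, 0, 10, 9, 8] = (0 1 7)(8 10)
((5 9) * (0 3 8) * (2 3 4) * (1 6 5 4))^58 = ((0 1 6 5 9 4 2 3 8))^58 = (0 9 8 5 3 6 2 1 4)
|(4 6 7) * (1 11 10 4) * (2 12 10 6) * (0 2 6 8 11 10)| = 30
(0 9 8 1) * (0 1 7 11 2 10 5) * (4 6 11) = (0 9 8 7 4 6 11 2 10 5) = [9, 1, 10, 3, 6, 0, 11, 4, 7, 8, 5, 2]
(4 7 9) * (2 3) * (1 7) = (1 7 9 4)(2 3) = [0, 7, 3, 2, 1, 5, 6, 9, 8, 4]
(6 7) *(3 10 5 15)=(3 10 5 15)(6 7)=[0, 1, 2, 10, 4, 15, 7, 6, 8, 9, 5, 11, 12, 13, 14, 3]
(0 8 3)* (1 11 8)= (0 1 11 8 3)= [1, 11, 2, 0, 4, 5, 6, 7, 3, 9, 10, 8]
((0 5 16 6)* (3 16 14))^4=(0 16 14)(3 5 6)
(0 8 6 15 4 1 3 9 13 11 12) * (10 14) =(0 8 6 15 4 1 3 9 13 11 12)(10 14) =[8, 3, 2, 9, 1, 5, 15, 7, 6, 13, 14, 12, 0, 11, 10, 4]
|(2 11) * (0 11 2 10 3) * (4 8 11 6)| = 7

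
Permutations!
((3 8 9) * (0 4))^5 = ((0 4)(3 8 9))^5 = (0 4)(3 9 8)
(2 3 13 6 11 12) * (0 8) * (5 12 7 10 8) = (0 5 12 2 3 13 6 11 7 10 8) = [5, 1, 3, 13, 4, 12, 11, 10, 0, 9, 8, 7, 2, 6]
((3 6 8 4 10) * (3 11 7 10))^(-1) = (3 4 8 6)(7 11 10)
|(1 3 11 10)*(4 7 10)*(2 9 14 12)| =12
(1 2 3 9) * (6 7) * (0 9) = (0 9 1 2 3)(6 7) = [9, 2, 3, 0, 4, 5, 7, 6, 8, 1]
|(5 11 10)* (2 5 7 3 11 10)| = 6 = |(2 5 10 7 3 11)|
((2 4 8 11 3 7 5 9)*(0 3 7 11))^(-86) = (0 5 8 7 4 11 2 3 9) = ((0 3 11 7 5 9 2 4 8))^(-86)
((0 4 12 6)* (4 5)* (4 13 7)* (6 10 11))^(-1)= (0 6 11 10 12 4 7 13 5)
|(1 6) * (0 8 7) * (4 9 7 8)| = |(0 4 9 7)(1 6)| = 4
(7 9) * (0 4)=(0 4)(7 9)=[4, 1, 2, 3, 0, 5, 6, 9, 8, 7]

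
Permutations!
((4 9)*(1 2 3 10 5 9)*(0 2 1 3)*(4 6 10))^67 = ((0 2)(3 4)(5 9 6 10))^67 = (0 2)(3 4)(5 10 6 9)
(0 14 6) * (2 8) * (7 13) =(0 14 6)(2 8)(7 13) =[14, 1, 8, 3, 4, 5, 0, 13, 2, 9, 10, 11, 12, 7, 6]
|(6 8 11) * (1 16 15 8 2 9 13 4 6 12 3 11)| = 60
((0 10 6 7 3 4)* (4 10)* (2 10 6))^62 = ((0 4)(2 10)(3 6 7))^62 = (10)(3 7 6)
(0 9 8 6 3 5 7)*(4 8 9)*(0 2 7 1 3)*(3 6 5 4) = (9)(0 3 4 8 5 1 6)(2 7) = [3, 6, 7, 4, 8, 1, 0, 2, 5, 9]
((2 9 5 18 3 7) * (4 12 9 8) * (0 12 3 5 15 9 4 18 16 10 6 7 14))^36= ((0 12 4 3 14)(2 8 18 5 16 10 6 7)(9 15))^36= (0 12 4 3 14)(2 16)(5 7)(6 18)(8 10)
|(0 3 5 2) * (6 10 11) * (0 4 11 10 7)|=8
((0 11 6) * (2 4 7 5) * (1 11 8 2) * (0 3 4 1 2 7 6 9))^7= (0 9 11 1 2 5 7 8)(3 4 6)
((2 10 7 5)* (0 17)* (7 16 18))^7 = ((0 17)(2 10 16 18 7 5))^7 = (0 17)(2 10 16 18 7 5)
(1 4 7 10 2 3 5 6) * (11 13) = (1 4 7 10 2 3 5 6)(11 13) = [0, 4, 3, 5, 7, 6, 1, 10, 8, 9, 2, 13, 12, 11]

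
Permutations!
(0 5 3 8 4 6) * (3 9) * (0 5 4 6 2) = (0 4 2)(3 8 6 5 9) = [4, 1, 0, 8, 2, 9, 5, 7, 6, 3]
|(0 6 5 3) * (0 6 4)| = |(0 4)(3 6 5)| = 6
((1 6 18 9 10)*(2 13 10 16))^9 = ((1 6 18 9 16 2 13 10))^9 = (1 6 18 9 16 2 13 10)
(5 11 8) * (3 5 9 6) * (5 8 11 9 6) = (11)(3 8 6)(5 9) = [0, 1, 2, 8, 4, 9, 3, 7, 6, 5, 10, 11]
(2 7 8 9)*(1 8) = (1 8 9 2 7) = [0, 8, 7, 3, 4, 5, 6, 1, 9, 2]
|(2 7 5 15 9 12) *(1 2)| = 7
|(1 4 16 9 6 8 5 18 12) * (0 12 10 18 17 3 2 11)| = |(0 12 1 4 16 9 6 8 5 17 3 2 11)(10 18)| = 26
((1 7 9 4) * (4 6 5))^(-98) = (1 5 9)(4 6 7)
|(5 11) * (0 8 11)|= |(0 8 11 5)|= 4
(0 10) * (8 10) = (0 8 10) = [8, 1, 2, 3, 4, 5, 6, 7, 10, 9, 0]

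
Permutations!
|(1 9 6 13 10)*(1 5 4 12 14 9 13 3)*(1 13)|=9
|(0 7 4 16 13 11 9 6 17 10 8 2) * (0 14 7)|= |(2 14 7 4 16 13 11 9 6 17 10 8)|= 12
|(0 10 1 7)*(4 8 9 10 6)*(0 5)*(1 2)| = 10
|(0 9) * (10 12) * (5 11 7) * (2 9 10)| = 15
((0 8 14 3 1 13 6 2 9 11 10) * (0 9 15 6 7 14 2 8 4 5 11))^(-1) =(0 9 10 11 5 4)(1 3 14 7 13)(2 8 6 15)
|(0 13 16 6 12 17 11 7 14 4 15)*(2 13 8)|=13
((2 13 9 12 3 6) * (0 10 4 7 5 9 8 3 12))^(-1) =((0 10 4 7 5 9)(2 13 8 3 6))^(-1) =(0 9 5 7 4 10)(2 6 3 8 13)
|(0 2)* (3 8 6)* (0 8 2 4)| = |(0 4)(2 8 6 3)| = 4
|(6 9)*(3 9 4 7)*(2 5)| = 10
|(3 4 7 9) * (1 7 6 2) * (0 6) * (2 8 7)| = 14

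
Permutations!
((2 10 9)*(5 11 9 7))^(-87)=(2 5)(7 9)(10 11)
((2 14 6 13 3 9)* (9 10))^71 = ((2 14 6 13 3 10 9))^71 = (2 14 6 13 3 10 9)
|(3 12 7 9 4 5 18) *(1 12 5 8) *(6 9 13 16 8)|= 6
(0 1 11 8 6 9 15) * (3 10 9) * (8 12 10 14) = (0 1 11 12 10 9 15)(3 14 8 6) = [1, 11, 2, 14, 4, 5, 3, 7, 6, 15, 9, 12, 10, 13, 8, 0]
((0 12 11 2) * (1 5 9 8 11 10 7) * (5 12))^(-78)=((0 5 9 8 11 2)(1 12 10 7))^(-78)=(1 10)(7 12)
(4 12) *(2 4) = (2 4 12) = [0, 1, 4, 3, 12, 5, 6, 7, 8, 9, 10, 11, 2]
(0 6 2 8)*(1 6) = [1, 6, 8, 3, 4, 5, 2, 7, 0] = (0 1 6 2 8)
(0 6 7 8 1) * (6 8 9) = (0 8 1)(6 7 9) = [8, 0, 2, 3, 4, 5, 7, 9, 1, 6]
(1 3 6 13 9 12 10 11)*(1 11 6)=(1 3)(6 13 9 12 10)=[0, 3, 2, 1, 4, 5, 13, 7, 8, 12, 6, 11, 10, 9]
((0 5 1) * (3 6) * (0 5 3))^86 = ((0 3 6)(1 5))^86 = (0 6 3)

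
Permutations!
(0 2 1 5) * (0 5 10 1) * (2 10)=(0 10 1 2)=[10, 2, 0, 3, 4, 5, 6, 7, 8, 9, 1]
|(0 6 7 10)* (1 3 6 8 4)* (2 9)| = 8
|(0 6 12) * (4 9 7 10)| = |(0 6 12)(4 9 7 10)| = 12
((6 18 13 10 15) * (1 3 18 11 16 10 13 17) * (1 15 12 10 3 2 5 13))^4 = (3 6 18 11 17 16 15)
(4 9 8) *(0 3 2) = (0 3 2)(4 9 8) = [3, 1, 0, 2, 9, 5, 6, 7, 4, 8]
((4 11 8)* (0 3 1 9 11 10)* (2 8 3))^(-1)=((0 2 8 4 10)(1 9 11 3))^(-1)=(0 10 4 8 2)(1 3 11 9)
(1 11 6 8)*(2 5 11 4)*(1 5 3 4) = (2 3 4)(5 11 6 8) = [0, 1, 3, 4, 2, 11, 8, 7, 5, 9, 10, 6]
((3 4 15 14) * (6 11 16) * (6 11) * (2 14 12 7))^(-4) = (16)(2 4 7 3 12 14 15)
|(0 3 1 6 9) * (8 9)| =6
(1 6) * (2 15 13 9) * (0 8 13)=(0 8 13 9 2 15)(1 6)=[8, 6, 15, 3, 4, 5, 1, 7, 13, 2, 10, 11, 12, 9, 14, 0]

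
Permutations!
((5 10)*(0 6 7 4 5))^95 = ((0 6 7 4 5 10))^95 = (0 10 5 4 7 6)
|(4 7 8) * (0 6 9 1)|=12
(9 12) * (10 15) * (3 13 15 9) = [0, 1, 2, 13, 4, 5, 6, 7, 8, 12, 9, 11, 3, 15, 14, 10] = (3 13 15 10 9 12)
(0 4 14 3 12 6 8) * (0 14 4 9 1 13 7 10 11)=[9, 13, 2, 12, 4, 5, 8, 10, 14, 1, 11, 0, 6, 7, 3]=(0 9 1 13 7 10 11)(3 12 6 8 14)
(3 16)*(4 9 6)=(3 16)(4 9 6)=[0, 1, 2, 16, 9, 5, 4, 7, 8, 6, 10, 11, 12, 13, 14, 15, 3]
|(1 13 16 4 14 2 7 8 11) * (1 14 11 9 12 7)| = |(1 13 16 4 11 14 2)(7 8 9 12)| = 28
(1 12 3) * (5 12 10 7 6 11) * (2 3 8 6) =(1 10 7 2 3)(5 12 8 6 11) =[0, 10, 3, 1, 4, 12, 11, 2, 6, 9, 7, 5, 8]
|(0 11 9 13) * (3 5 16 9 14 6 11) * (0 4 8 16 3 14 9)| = 18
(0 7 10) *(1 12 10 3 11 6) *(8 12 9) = (0 7 3 11 6 1 9 8 12 10) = [7, 9, 2, 11, 4, 5, 1, 3, 12, 8, 0, 6, 10]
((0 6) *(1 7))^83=(0 6)(1 7)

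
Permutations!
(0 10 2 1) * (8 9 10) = (0 8 9 10 2 1) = [8, 0, 1, 3, 4, 5, 6, 7, 9, 10, 2]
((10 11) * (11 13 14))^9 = ((10 13 14 11))^9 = (10 13 14 11)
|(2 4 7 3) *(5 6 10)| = 12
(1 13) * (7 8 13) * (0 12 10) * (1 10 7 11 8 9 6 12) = (0 1 11 8 13 10)(6 12 7 9) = [1, 11, 2, 3, 4, 5, 12, 9, 13, 6, 0, 8, 7, 10]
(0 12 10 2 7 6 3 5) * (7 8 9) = (0 12 10 2 8 9 7 6 3 5) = [12, 1, 8, 5, 4, 0, 3, 6, 9, 7, 2, 11, 10]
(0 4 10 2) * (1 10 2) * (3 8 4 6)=(0 6 3 8 4 2)(1 10)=[6, 10, 0, 8, 2, 5, 3, 7, 4, 9, 1]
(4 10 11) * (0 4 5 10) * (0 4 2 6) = (0 2 6)(5 10 11) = [2, 1, 6, 3, 4, 10, 0, 7, 8, 9, 11, 5]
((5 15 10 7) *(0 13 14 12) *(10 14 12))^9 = (5 7 10 14 15)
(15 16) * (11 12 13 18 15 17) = (11 12 13 18 15 16 17) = [0, 1, 2, 3, 4, 5, 6, 7, 8, 9, 10, 12, 13, 18, 14, 16, 17, 11, 15]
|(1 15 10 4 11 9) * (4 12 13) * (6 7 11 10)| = |(1 15 6 7 11 9)(4 10 12 13)| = 12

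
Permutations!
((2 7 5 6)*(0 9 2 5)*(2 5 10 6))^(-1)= ((0 9 5 2 7)(6 10))^(-1)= (0 7 2 5 9)(6 10)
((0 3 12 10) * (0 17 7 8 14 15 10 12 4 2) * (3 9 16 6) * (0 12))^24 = (17)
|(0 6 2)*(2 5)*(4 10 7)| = 12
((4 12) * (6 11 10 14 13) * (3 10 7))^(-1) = (3 7 11 6 13 14 10)(4 12)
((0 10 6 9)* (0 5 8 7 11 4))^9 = (11) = ((0 10 6 9 5 8 7 11 4))^9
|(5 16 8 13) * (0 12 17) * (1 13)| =15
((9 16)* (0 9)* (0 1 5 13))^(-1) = (0 13 5 1 16 9)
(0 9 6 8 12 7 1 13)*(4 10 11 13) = (0 9 6 8 12 7 1 4 10 11 13) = [9, 4, 2, 3, 10, 5, 8, 1, 12, 6, 11, 13, 7, 0]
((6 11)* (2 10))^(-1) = (2 10)(6 11)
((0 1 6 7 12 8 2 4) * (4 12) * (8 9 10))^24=(0 4 7 6 1)(2 8 10 9 12)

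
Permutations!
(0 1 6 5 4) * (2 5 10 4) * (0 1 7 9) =[7, 6, 5, 3, 1, 2, 10, 9, 8, 0, 4] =(0 7 9)(1 6 10 4)(2 5)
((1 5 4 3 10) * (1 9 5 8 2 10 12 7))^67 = (1 3 9 8 12 5 2 7 4 10)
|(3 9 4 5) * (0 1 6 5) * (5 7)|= |(0 1 6 7 5 3 9 4)|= 8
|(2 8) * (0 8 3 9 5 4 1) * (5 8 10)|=|(0 10 5 4 1)(2 3 9 8)|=20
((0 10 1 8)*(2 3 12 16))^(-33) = ((0 10 1 8)(2 3 12 16))^(-33) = (0 8 1 10)(2 16 12 3)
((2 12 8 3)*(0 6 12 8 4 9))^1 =((0 6 12 4 9)(2 8 3))^1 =(0 6 12 4 9)(2 8 3)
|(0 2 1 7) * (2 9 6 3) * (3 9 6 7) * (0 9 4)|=|(0 6 4)(1 3 2)(7 9)|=6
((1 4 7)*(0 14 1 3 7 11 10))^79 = ((0 14 1 4 11 10)(3 7))^79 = (0 14 1 4 11 10)(3 7)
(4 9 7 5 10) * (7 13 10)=(4 9 13 10)(5 7)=[0, 1, 2, 3, 9, 7, 6, 5, 8, 13, 4, 11, 12, 10]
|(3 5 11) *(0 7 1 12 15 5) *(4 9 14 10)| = 8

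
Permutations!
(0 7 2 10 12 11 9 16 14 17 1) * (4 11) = [7, 0, 10, 3, 11, 5, 6, 2, 8, 16, 12, 9, 4, 13, 17, 15, 14, 1] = (0 7 2 10 12 4 11 9 16 14 17 1)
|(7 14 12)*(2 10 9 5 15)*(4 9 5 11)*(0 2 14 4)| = 11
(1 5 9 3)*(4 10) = (1 5 9 3)(4 10) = [0, 5, 2, 1, 10, 9, 6, 7, 8, 3, 4]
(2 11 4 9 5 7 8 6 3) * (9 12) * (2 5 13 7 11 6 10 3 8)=(2 6 8 10 3 5 11 4 12 9 13 7)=[0, 1, 6, 5, 12, 11, 8, 2, 10, 13, 3, 4, 9, 7]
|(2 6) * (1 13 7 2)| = 5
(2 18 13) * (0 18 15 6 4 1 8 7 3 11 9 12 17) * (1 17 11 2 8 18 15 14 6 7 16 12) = (0 15 7 3 2 14 6 4 17)(1 18 13 8 16 12 11 9) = [15, 18, 14, 2, 17, 5, 4, 3, 16, 1, 10, 9, 11, 8, 6, 7, 12, 0, 13]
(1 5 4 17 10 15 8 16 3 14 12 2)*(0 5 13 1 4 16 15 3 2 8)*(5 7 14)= (0 7 14 12 8 15)(1 13)(2 4 17 10 3 5 16)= [7, 13, 4, 5, 17, 16, 6, 14, 15, 9, 3, 11, 8, 1, 12, 0, 2, 10]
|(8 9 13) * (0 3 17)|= 3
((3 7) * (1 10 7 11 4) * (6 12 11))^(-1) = (1 4 11 12 6 3 7 10)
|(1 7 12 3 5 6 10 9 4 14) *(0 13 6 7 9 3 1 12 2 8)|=45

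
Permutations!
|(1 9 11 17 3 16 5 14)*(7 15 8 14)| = |(1 9 11 17 3 16 5 7 15 8 14)| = 11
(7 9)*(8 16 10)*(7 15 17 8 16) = [0, 1, 2, 3, 4, 5, 6, 9, 7, 15, 16, 11, 12, 13, 14, 17, 10, 8] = (7 9 15 17 8)(10 16)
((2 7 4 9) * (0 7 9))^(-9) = (2 9)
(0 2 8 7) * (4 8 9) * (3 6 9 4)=(0 2 4 8 7)(3 6 9)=[2, 1, 4, 6, 8, 5, 9, 0, 7, 3]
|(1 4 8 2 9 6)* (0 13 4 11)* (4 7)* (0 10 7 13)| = |(13)(1 11 10 7 4 8 2 9 6)| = 9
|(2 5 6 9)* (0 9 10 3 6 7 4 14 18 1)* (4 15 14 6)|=36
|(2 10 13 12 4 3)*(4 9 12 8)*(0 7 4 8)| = |(0 7 4 3 2 10 13)(9 12)| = 14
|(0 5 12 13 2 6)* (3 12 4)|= |(0 5 4 3 12 13 2 6)|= 8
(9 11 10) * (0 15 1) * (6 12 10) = (0 15 1)(6 12 10 9 11) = [15, 0, 2, 3, 4, 5, 12, 7, 8, 11, 9, 6, 10, 13, 14, 1]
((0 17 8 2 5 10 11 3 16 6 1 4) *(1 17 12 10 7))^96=((0 12 10 11 3 16 6 17 8 2 5 7 1 4))^96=(0 1 5 8 6 3 10)(2 17 16 11 12 4 7)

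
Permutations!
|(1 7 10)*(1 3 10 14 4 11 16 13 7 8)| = 6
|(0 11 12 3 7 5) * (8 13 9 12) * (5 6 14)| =11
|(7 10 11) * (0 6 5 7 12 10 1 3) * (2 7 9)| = |(0 6 5 9 2 7 1 3)(10 11 12)| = 24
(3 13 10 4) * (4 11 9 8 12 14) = [0, 1, 2, 13, 3, 5, 6, 7, 12, 8, 11, 9, 14, 10, 4] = (3 13 10 11 9 8 12 14 4)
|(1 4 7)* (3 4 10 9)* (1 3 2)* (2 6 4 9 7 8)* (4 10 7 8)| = 8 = |(1 7 3 9 6 10 8 2)|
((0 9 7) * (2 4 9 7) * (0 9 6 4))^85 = (0 7 9 2)(4 6)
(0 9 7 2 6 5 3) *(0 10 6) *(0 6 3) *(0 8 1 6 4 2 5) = (0 9 7 5 8 1 6)(2 4)(3 10) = [9, 6, 4, 10, 2, 8, 0, 5, 1, 7, 3]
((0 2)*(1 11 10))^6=(11)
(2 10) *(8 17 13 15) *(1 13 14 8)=(1 13 15)(2 10)(8 17 14)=[0, 13, 10, 3, 4, 5, 6, 7, 17, 9, 2, 11, 12, 15, 8, 1, 16, 14]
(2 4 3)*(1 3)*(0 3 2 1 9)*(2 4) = (0 3 1 4 9) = [3, 4, 2, 1, 9, 5, 6, 7, 8, 0]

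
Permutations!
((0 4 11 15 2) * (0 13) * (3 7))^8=(0 11 2)(4 15 13)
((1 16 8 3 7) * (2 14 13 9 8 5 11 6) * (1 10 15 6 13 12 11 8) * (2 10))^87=(1 8 2 11)(3 14 13 16)(5 7 12 9)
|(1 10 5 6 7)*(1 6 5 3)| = |(1 10 3)(6 7)| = 6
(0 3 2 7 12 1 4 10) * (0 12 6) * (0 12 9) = (0 3 2 7 6 12 1 4 10 9) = [3, 4, 7, 2, 10, 5, 12, 6, 8, 0, 9, 11, 1]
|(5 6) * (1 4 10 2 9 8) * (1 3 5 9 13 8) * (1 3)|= 12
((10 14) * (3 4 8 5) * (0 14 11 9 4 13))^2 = ((0 14 10 11 9 4 8 5 3 13))^2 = (0 10 9 8 3)(4 5 13 14 11)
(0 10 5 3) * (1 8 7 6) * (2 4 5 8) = (0 10 8 7 6 1 2 4 5 3) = [10, 2, 4, 0, 5, 3, 1, 6, 7, 9, 8]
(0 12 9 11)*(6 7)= (0 12 9 11)(6 7)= [12, 1, 2, 3, 4, 5, 7, 6, 8, 11, 10, 0, 9]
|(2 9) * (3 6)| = 2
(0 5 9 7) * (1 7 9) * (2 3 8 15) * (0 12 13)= (0 5 1 7 12 13)(2 3 8 15)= [5, 7, 3, 8, 4, 1, 6, 12, 15, 9, 10, 11, 13, 0, 14, 2]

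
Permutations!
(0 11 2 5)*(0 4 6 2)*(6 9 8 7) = (0 11)(2 5 4 9 8 7 6) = [11, 1, 5, 3, 9, 4, 2, 6, 7, 8, 10, 0]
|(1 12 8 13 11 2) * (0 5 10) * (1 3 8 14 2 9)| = |(0 5 10)(1 12 14 2 3 8 13 11 9)| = 9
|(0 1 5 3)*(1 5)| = 3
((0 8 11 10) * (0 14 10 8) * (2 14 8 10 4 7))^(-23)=((2 14 4 7)(8 11 10))^(-23)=(2 14 4 7)(8 11 10)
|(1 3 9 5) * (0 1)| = 5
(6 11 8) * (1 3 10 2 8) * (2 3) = (1 2 8 6 11)(3 10) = [0, 2, 8, 10, 4, 5, 11, 7, 6, 9, 3, 1]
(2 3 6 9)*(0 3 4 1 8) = (0 3 6 9 2 4 1 8) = [3, 8, 4, 6, 1, 5, 9, 7, 0, 2]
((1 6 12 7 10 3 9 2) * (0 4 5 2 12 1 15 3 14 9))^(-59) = (0 4 5 2 15 3)(1 6)(7 10 14 9 12)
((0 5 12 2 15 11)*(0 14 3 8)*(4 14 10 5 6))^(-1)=((0 6 4 14 3 8)(2 15 11 10 5 12))^(-1)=(0 8 3 14 4 6)(2 12 5 10 11 15)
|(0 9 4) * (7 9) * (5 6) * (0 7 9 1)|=|(0 9 4 7 1)(5 6)|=10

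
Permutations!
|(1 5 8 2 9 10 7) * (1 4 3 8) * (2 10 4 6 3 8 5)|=|(1 2 9 4 8 10 7 6 3 5)|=10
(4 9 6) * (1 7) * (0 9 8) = (0 9 6 4 8)(1 7) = [9, 7, 2, 3, 8, 5, 4, 1, 0, 6]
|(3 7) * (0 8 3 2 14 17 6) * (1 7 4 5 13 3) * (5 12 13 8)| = 36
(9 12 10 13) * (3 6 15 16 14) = (3 6 15 16 14)(9 12 10 13) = [0, 1, 2, 6, 4, 5, 15, 7, 8, 12, 13, 11, 10, 9, 3, 16, 14]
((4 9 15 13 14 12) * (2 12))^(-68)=(2 4 15 14 12 9 13)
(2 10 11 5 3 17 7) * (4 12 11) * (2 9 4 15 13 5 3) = [0, 1, 10, 17, 12, 2, 6, 9, 8, 4, 15, 3, 11, 5, 14, 13, 16, 7] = (2 10 15 13 5)(3 17 7 9 4 12 11)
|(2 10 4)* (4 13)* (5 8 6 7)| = 4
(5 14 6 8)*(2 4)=(2 4)(5 14 6 8)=[0, 1, 4, 3, 2, 14, 8, 7, 5, 9, 10, 11, 12, 13, 6]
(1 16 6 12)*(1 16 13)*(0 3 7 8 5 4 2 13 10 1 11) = (0 3 7 8 5 4 2 13 11)(1 10)(6 12 16) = [3, 10, 13, 7, 2, 4, 12, 8, 5, 9, 1, 0, 16, 11, 14, 15, 6]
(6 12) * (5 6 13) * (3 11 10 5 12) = (3 11 10 5 6)(12 13) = [0, 1, 2, 11, 4, 6, 3, 7, 8, 9, 5, 10, 13, 12]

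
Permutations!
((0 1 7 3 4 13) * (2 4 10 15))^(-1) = ((0 1 7 3 10 15 2 4 13))^(-1) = (0 13 4 2 15 10 3 7 1)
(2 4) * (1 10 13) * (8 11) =(1 10 13)(2 4)(8 11) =[0, 10, 4, 3, 2, 5, 6, 7, 11, 9, 13, 8, 12, 1]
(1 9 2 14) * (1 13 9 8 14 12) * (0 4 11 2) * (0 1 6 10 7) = (0 4 11 2 12 6 10 7)(1 8 14 13 9) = [4, 8, 12, 3, 11, 5, 10, 0, 14, 1, 7, 2, 6, 9, 13]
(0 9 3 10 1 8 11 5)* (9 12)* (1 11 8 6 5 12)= (0 1 6 5)(3 10 11 12 9)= [1, 6, 2, 10, 4, 0, 5, 7, 8, 3, 11, 12, 9]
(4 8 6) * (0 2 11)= (0 2 11)(4 8 6)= [2, 1, 11, 3, 8, 5, 4, 7, 6, 9, 10, 0]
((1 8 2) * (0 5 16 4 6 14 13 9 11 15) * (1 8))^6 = ((0 5 16 4 6 14 13 9 11 15)(2 8))^6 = (0 13 16 11 6)(4 15 14 5 9)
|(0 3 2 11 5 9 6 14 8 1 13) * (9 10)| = |(0 3 2 11 5 10 9 6 14 8 1 13)| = 12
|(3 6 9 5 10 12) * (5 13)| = |(3 6 9 13 5 10 12)| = 7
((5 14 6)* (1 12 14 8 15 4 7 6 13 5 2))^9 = ((1 12 14 13 5 8 15 4 7 6 2))^9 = (1 6 4 8 13 12 2 7 15 5 14)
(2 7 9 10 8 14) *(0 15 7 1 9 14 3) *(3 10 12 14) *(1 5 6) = (0 15 7 3)(1 9 12 14 2 5 6)(8 10) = [15, 9, 5, 0, 4, 6, 1, 3, 10, 12, 8, 11, 14, 13, 2, 7]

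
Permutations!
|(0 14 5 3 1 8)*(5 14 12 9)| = 7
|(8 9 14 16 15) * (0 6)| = 10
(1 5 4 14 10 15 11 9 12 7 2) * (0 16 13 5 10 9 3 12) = [16, 10, 1, 12, 14, 4, 6, 2, 8, 0, 15, 3, 7, 5, 9, 11, 13] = (0 16 13 5 4 14 9)(1 10 15 11 3 12 7 2)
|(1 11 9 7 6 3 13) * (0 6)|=8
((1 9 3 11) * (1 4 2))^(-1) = (1 2 4 11 3 9)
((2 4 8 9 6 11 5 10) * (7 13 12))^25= ((2 4 8 9 6 11 5 10)(7 13 12))^25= (2 4 8 9 6 11 5 10)(7 13 12)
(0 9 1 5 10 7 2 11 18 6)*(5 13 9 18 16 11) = (0 18 6)(1 13 9)(2 5 10 7)(11 16) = [18, 13, 5, 3, 4, 10, 0, 2, 8, 1, 7, 16, 12, 9, 14, 15, 11, 17, 6]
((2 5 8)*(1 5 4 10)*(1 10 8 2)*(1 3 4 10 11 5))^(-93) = ((2 10 11 5)(3 4 8))^(-93) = (2 5 11 10)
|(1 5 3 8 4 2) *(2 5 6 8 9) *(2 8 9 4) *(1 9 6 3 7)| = 15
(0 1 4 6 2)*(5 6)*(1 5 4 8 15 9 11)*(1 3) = (0 5 6 2)(1 8 15 9 11 3) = [5, 8, 0, 1, 4, 6, 2, 7, 15, 11, 10, 3, 12, 13, 14, 9]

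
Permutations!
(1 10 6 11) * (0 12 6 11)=(0 12 6)(1 10 11)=[12, 10, 2, 3, 4, 5, 0, 7, 8, 9, 11, 1, 6]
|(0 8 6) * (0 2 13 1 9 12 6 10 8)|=6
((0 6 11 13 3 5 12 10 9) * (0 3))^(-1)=((0 6 11 13)(3 5 12 10 9))^(-1)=(0 13 11 6)(3 9 10 12 5)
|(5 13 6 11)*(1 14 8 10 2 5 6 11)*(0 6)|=10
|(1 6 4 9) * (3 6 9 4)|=2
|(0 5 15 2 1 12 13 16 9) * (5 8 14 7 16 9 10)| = 13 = |(0 8 14 7 16 10 5 15 2 1 12 13 9)|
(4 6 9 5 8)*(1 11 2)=(1 11 2)(4 6 9 5 8)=[0, 11, 1, 3, 6, 8, 9, 7, 4, 5, 10, 2]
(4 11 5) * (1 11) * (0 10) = (0 10)(1 11 5 4) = [10, 11, 2, 3, 1, 4, 6, 7, 8, 9, 0, 5]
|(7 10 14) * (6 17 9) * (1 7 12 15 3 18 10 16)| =|(1 7 16)(3 18 10 14 12 15)(6 17 9)| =6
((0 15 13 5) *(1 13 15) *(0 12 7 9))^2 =(15)(0 13 12 9 1 5 7)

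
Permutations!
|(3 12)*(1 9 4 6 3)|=|(1 9 4 6 3 12)|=6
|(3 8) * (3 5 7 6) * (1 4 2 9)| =|(1 4 2 9)(3 8 5 7 6)| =20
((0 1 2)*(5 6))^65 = ((0 1 2)(5 6))^65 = (0 2 1)(5 6)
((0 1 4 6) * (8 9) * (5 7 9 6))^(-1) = (0 6 8 9 7 5 4 1)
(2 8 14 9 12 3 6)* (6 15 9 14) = (2 8 6)(3 15 9 12) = [0, 1, 8, 15, 4, 5, 2, 7, 6, 12, 10, 11, 3, 13, 14, 9]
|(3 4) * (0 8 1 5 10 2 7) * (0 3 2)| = 20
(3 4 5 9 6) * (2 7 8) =[0, 1, 7, 4, 5, 9, 3, 8, 2, 6] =(2 7 8)(3 4 5 9 6)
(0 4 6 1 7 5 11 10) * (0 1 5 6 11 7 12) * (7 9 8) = (0 4 11 10 1 12)(5 9 8 7 6) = [4, 12, 2, 3, 11, 9, 5, 6, 7, 8, 1, 10, 0]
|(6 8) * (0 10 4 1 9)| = |(0 10 4 1 9)(6 8)| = 10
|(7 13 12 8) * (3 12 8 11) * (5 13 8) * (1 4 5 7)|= 6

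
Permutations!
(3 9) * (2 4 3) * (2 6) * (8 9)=(2 4 3 8 9 6)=[0, 1, 4, 8, 3, 5, 2, 7, 9, 6]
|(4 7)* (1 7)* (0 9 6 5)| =12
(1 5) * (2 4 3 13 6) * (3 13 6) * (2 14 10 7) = [0, 5, 4, 6, 13, 1, 14, 2, 8, 9, 7, 11, 12, 3, 10] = (1 5)(2 4 13 3 6 14 10 7)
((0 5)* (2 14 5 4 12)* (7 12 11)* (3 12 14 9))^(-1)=(0 5 14 7 11 4)(2 12 3 9)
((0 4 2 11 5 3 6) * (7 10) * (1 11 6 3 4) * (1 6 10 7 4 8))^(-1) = ((0 6)(1 11 5 8)(2 10 4))^(-1) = (0 6)(1 8 5 11)(2 4 10)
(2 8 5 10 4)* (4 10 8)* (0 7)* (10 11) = (0 7)(2 4)(5 8)(10 11) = [7, 1, 4, 3, 2, 8, 6, 0, 5, 9, 11, 10]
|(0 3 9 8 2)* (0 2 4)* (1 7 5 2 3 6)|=|(0 6 1 7 5 2 3 9 8 4)|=10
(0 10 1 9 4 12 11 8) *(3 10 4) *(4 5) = (0 5 4 12 11 8)(1 9 3 10) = [5, 9, 2, 10, 12, 4, 6, 7, 0, 3, 1, 8, 11]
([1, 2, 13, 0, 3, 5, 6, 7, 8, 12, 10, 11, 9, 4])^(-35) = (0 1 2 13 4 3)(9 12)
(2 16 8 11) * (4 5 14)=(2 16 8 11)(4 5 14)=[0, 1, 16, 3, 5, 14, 6, 7, 11, 9, 10, 2, 12, 13, 4, 15, 8]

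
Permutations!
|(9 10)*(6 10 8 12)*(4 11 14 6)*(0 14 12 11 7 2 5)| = 12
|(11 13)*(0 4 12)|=|(0 4 12)(11 13)|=6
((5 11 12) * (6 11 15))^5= (15)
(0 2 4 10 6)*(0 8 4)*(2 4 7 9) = (0 4 10 6 8 7 9 2) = [4, 1, 0, 3, 10, 5, 8, 9, 7, 2, 6]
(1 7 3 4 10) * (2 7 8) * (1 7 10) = (1 8 2 10 7 3 4) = [0, 8, 10, 4, 1, 5, 6, 3, 2, 9, 7]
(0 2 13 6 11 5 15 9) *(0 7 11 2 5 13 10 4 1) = (0 5 15 9 7 11 13 6 2 10 4 1) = [5, 0, 10, 3, 1, 15, 2, 11, 8, 7, 4, 13, 12, 6, 14, 9]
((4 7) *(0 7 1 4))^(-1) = ((0 7)(1 4))^(-1) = (0 7)(1 4)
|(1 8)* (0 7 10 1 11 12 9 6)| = |(0 7 10 1 8 11 12 9 6)| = 9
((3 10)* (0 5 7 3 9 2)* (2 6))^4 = ((0 5 7 3 10 9 6 2))^4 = (0 10)(2 3)(5 9)(6 7)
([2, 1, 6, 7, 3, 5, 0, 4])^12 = [0, 1, 2, 3, 4, 5, 6, 7]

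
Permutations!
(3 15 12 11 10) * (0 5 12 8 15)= (0 5 12 11 10 3)(8 15)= [5, 1, 2, 0, 4, 12, 6, 7, 15, 9, 3, 10, 11, 13, 14, 8]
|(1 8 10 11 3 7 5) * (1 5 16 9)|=|(1 8 10 11 3 7 16 9)|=8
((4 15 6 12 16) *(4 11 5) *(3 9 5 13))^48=(3 11 12 15 5)(4 9 13 16 6)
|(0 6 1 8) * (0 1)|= |(0 6)(1 8)|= 2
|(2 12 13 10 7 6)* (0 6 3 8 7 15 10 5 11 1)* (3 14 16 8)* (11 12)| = 60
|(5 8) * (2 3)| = 2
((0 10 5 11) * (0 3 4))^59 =(0 4 3 11 5 10)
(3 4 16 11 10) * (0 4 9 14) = (0 4 16 11 10 3 9 14) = [4, 1, 2, 9, 16, 5, 6, 7, 8, 14, 3, 10, 12, 13, 0, 15, 11]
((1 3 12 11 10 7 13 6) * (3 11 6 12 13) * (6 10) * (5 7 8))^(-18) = (3 10 7 12 5 13 8)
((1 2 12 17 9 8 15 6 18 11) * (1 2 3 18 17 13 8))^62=((1 3 18 11 2 12 13 8 15 6 17 9))^62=(1 18 2 13 15 17)(3 11 12 8 6 9)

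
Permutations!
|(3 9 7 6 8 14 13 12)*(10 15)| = 8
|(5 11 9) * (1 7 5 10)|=|(1 7 5 11 9 10)|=6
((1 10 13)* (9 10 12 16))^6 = (16)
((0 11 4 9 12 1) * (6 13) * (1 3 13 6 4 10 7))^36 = ((0 11 10 7 1)(3 13 4 9 12))^36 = (0 11 10 7 1)(3 13 4 9 12)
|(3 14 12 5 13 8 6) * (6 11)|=8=|(3 14 12 5 13 8 11 6)|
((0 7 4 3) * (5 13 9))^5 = ((0 7 4 3)(5 13 9))^5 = (0 7 4 3)(5 9 13)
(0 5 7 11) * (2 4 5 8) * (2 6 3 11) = (0 8 6 3 11)(2 4 5 7) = [8, 1, 4, 11, 5, 7, 3, 2, 6, 9, 10, 0]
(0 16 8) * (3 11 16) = (0 3 11 16 8) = [3, 1, 2, 11, 4, 5, 6, 7, 0, 9, 10, 16, 12, 13, 14, 15, 8]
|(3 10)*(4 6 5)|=|(3 10)(4 6 5)|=6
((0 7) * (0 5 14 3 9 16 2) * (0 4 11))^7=(0 2 3 7 4 9 5 11 16 14)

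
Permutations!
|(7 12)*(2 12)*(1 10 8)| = 3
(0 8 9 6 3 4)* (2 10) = (0 8 9 6 3 4)(2 10) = [8, 1, 10, 4, 0, 5, 3, 7, 9, 6, 2]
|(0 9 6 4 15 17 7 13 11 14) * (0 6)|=8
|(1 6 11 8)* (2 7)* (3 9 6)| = |(1 3 9 6 11 8)(2 7)| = 6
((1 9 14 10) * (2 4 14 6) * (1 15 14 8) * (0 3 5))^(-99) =(15)(1 2)(4 9)(6 8)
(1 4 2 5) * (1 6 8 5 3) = (1 4 2 3)(5 6 8) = [0, 4, 3, 1, 2, 6, 8, 7, 5]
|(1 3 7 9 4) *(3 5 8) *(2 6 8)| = |(1 5 2 6 8 3 7 9 4)| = 9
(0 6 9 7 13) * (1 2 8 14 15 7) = (0 6 9 1 2 8 14 15 7 13) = [6, 2, 8, 3, 4, 5, 9, 13, 14, 1, 10, 11, 12, 0, 15, 7]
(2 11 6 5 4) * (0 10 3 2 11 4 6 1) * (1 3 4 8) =[10, 0, 8, 2, 11, 6, 5, 7, 1, 9, 4, 3] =(0 10 4 11 3 2 8 1)(5 6)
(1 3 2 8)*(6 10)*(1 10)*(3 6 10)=[0, 6, 8, 2, 4, 5, 1, 7, 3, 9, 10]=(10)(1 6)(2 8 3)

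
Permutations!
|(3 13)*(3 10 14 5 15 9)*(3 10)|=10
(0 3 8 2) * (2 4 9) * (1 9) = (0 3 8 4 1 9 2) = [3, 9, 0, 8, 1, 5, 6, 7, 4, 2]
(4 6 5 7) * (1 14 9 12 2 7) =(1 14 9 12 2 7 4 6 5) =[0, 14, 7, 3, 6, 1, 5, 4, 8, 12, 10, 11, 2, 13, 9]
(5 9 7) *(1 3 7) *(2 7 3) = [0, 2, 7, 3, 4, 9, 6, 5, 8, 1] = (1 2 7 5 9)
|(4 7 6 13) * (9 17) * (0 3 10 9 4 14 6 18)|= |(0 3 10 9 17 4 7 18)(6 13 14)|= 24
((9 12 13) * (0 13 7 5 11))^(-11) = (0 12 11 9 5 13 7)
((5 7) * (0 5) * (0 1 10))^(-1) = ((0 5 7 1 10))^(-1) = (0 10 1 7 5)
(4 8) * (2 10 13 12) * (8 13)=(2 10 8 4 13 12)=[0, 1, 10, 3, 13, 5, 6, 7, 4, 9, 8, 11, 2, 12]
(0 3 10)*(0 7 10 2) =(0 3 2)(7 10) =[3, 1, 0, 2, 4, 5, 6, 10, 8, 9, 7]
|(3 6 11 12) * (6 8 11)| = 4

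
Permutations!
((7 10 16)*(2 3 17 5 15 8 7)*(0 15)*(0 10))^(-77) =(0 7 8 15)(2 3 17 5 10 16)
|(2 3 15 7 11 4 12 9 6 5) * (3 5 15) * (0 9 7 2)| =|(0 9 6 15 2 5)(4 12 7 11)| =12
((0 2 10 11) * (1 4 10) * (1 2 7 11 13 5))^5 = (13)(0 11 7)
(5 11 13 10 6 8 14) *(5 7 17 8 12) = [0, 1, 2, 3, 4, 11, 12, 17, 14, 9, 6, 13, 5, 10, 7, 15, 16, 8] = (5 11 13 10 6 12)(7 17 8 14)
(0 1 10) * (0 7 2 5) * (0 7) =(0 1 10)(2 5 7) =[1, 10, 5, 3, 4, 7, 6, 2, 8, 9, 0]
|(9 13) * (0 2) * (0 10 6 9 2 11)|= |(0 11)(2 10 6 9 13)|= 10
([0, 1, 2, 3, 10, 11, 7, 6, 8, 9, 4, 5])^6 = [0, 1, 2, 3, 4, 5, 6, 7, 8, 9, 10, 11]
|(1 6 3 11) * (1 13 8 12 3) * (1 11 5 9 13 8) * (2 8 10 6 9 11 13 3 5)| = 11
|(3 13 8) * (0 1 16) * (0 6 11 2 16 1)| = 12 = |(2 16 6 11)(3 13 8)|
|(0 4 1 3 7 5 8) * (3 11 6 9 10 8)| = 24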